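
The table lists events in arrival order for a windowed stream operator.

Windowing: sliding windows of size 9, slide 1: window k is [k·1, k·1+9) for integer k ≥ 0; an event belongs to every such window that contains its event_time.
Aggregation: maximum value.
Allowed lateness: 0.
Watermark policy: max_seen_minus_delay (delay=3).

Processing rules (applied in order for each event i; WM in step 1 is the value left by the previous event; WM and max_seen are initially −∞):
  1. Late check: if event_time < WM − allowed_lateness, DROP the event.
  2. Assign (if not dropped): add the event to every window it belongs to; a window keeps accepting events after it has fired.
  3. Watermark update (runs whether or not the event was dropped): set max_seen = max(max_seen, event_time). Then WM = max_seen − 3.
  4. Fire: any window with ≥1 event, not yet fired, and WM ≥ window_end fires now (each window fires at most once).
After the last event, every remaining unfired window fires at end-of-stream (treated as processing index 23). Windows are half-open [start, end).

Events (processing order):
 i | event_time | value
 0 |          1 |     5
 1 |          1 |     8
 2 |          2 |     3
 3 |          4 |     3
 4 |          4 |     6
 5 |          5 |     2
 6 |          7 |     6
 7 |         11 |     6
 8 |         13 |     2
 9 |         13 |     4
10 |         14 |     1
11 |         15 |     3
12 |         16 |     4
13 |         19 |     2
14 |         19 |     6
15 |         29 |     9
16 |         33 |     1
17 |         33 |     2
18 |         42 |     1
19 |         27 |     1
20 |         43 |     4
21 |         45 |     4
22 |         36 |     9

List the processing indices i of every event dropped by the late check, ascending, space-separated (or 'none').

19 22

i=0 t=1 v=5: → [1,10),[0,9); WM=-2
i=1 t=1 v=8: → [1,10),[0,9); WM=-2
i=2 t=2 v=3: → [2,11),[1,10),[0,9); WM=-1
i=3 t=4 v=3: → [4,13),[3,12),[2,11),[1,10),[0,9); WM=1
i=4 t=4 v=6: → [4,13),[3,12),[2,11),[1,10),[0,9); WM=1
i=5 t=5 v=2: → [5,14),[4,13),[3,12),[2,11),[1,10),[0,9); WM=2
i=6 t=7 v=6: → [7,16),[6,15),[5,14),[4,13),[3,12),[2,11),[1,10),[0,9); WM=4
i=7 t=11 v=6: → [11,20),[10,19),[9,18),[8,17),[7,16),[6,15),[5,14),[4,13),[3,12); WM=8
i=8 t=13 v=2: → [13,22),[12,21),[11,20),[10,19),[9,18),[8,17),[7,16),[6,15),[5,14); WM=10; [0,9) fires=8 [1,10) fires=8
i=9 t=13 v=4: → [13,22),[12,21),[11,20),[10,19),[9,18),[8,17),[7,16),[6,15),[5,14); WM=10
i=10 t=14 v=1: → [14,23),[13,22),[12,21),[11,20),[10,19),[9,18),[8,17),[7,16),[6,15); WM=11; [2,11) fires=6
i=11 t=15 v=3: → [15,24),[14,23),[13,22),[12,21),[11,20),[10,19),[9,18),[8,17),[7,16); WM=12; [3,12) fires=6
i=12 t=16 v=4: → [16,25),[15,24),[14,23),[13,22),[12,21),[11,20),[10,19),[9,18),[8,17); WM=13; [4,13) fires=6
i=13 t=19 v=2: → [19,28),[18,27),[17,26),[16,25),[15,24),[14,23),[13,22),[12,21),[11,20); WM=16; [5,14) fires=6 [6,15) fires=6 [7,16) fires=6
i=14 t=19 v=6: → [19,28),[18,27),[17,26),[16,25),[15,24),[14,23),[13,22),[12,21),[11,20); WM=16
i=15 t=29 v=9: → [29,38),[28,37),[27,36),[26,35),[25,34),[24,33),[23,32),[22,31),[21,30); WM=26; [8,17) fires=6 [9,18) fires=6 [10,19) fires=6 [11,20) fires=6 [12,21) fires=6 [13,22) fires=6 [14,23) fires=6 [15,24) fires=6 [16,25) fires=6 [17,26) fires=6
i=16 t=33 v=1: → [33,42),[32,41),[31,40),[30,39),[29,38),[28,37),[27,36),[26,35),[25,34); WM=30; [18,27) fires=6 [19,28) fires=6 [21,30) fires=9
i=17 t=33 v=2: → [33,42),[32,41),[31,40),[30,39),[29,38),[28,37),[27,36),[26,35),[25,34); WM=30
i=18 t=42 v=1: → [42,51),[41,50),[40,49),[39,48),[38,47),[37,46),[36,45),[35,44),[34,43); WM=39; [22,31) fires=9 [23,32) fires=9 [24,33) fires=9 [25,34) fires=9 [26,35) fires=9 [27,36) fires=9 [28,37) fires=9 [29,38) fires=9 [30,39) fires=2
i=19 t=27 v=1: DROP (t<39-0); WM=39
i=20 t=43 v=4: → [43,52),[42,51),[41,50),[40,49),[39,48),[38,47),[37,46),[36,45),[35,44); WM=40; [31,40) fires=2
i=21 t=45 v=4: → [45,54),[44,53),[43,52),[42,51),[41,50),[40,49),[39,48),[38,47),[37,46); WM=42; [32,41) fires=2 [33,42) fires=2
i=22 t=36 v=9: DROP (t<42-0); WM=42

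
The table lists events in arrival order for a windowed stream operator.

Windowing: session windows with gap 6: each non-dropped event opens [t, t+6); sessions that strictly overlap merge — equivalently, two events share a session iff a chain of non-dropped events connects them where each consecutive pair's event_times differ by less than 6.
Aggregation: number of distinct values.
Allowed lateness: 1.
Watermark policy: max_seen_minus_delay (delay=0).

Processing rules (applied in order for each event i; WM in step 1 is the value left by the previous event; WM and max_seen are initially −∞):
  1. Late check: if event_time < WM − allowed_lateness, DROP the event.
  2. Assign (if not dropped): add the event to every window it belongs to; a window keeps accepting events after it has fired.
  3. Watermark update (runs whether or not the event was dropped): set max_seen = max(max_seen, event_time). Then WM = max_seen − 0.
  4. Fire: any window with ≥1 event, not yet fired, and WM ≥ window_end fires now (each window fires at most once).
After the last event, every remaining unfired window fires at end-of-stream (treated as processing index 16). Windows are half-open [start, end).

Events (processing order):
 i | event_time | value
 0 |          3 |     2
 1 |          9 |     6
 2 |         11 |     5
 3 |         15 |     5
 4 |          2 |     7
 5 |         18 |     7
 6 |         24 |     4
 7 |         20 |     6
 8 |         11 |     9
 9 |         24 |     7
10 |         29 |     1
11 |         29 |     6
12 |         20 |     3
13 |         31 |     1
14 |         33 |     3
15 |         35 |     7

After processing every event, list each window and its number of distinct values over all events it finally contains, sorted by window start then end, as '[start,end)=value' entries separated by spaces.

i=0 t=3 v=2: → [3,9); WM=3
i=1 t=9 v=6: → [9,15); WM=9
i=2 t=11 v=5: → [9,17); WM=11
i=3 t=15 v=5: → [9,21); WM=15
i=4 t=2 v=7: DROP (t<15-1); WM=15
i=5 t=18 v=7: → [9,24); WM=18
i=6 t=24 v=4: → [24,30); WM=24
i=7 t=20 v=6: DROP (t<24-1); WM=24
i=8 t=11 v=9: DROP (t<24-1); WM=24
i=9 t=24 v=7: → [24,30); WM=24
i=10 t=29 v=1: → [24,35); WM=29
i=11 t=29 v=6: → [24,35); WM=29
i=12 t=20 v=3: DROP (t<29-1); WM=29
i=13 t=31 v=1: → [24,37); WM=31
i=14 t=33 v=3: → [24,39); WM=33
i=15 t=35 v=7: → [24,41); WM=35

[3,9)=1 [9,24)=3 [24,41)=5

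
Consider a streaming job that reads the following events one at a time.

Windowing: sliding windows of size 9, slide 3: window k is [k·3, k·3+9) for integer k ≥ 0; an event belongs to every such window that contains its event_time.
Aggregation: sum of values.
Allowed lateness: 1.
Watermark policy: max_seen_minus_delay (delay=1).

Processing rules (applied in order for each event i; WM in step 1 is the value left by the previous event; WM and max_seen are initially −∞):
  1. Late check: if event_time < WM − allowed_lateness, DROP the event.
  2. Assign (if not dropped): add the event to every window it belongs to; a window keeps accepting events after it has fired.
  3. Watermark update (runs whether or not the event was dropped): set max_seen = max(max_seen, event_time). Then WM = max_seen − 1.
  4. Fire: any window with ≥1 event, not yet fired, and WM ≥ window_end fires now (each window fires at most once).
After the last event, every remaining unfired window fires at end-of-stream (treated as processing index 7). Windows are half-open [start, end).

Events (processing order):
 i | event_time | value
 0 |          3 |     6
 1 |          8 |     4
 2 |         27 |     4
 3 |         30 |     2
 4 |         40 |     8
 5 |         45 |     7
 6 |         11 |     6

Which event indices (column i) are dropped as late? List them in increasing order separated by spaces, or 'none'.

i=0 t=3 v=6: → [3,12),[0,9); WM=2
i=1 t=8 v=4: → [6,15),[3,12),[0,9); WM=7
i=2 t=27 v=4: → [27,36),[24,33),[21,30); WM=26; [0,9) fires=10 [3,12) fires=10 [6,15) fires=4
i=3 t=30 v=2: → [30,39),[27,36),[24,33); WM=29
i=4 t=40 v=8: → [39,48),[36,45),[33,42); WM=39; [21,30) fires=4 [24,33) fires=6 [27,36) fires=6 [30,39) fires=2
i=5 t=45 v=7: → [45,54),[42,51),[39,48); WM=44; [33,42) fires=8
i=6 t=11 v=6: DROP (t<44-1); WM=44

6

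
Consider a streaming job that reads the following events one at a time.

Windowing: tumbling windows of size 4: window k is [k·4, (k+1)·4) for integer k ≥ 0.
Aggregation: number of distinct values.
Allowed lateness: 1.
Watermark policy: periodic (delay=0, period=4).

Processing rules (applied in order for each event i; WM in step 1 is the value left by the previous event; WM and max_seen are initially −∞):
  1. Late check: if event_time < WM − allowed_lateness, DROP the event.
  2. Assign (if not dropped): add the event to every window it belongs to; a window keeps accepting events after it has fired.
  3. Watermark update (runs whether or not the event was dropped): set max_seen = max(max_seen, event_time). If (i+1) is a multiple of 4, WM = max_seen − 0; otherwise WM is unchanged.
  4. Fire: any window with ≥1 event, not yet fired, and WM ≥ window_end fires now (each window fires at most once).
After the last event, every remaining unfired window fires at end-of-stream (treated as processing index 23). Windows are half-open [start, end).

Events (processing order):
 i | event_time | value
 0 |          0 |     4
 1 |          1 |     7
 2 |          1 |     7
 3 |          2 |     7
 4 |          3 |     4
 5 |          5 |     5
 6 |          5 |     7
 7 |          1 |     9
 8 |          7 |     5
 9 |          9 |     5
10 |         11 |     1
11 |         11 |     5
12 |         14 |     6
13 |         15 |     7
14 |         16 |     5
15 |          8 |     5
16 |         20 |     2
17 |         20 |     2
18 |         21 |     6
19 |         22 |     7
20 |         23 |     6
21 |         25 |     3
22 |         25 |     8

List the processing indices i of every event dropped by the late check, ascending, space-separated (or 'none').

15

i=0 t=0 v=4: → [0,4); WM=−∞
i=1 t=1 v=7: → [0,4); WM=−∞
i=2 t=1 v=7: → [0,4); WM=−∞
i=3 t=2 v=7: → [0,4); WM=2
i=4 t=3 v=4: → [0,4); WM=2
i=5 t=5 v=5: → [4,8); WM=2
i=6 t=5 v=7: → [4,8); WM=2
i=7 t=1 v=9: → [0,4); WM=5; [0,4) fires=3
i=8 t=7 v=5: → [4,8); WM=5
i=9 t=9 v=5: → [8,12); WM=5
i=10 t=11 v=1: → [8,12); WM=5
i=11 t=11 v=5: → [8,12); WM=11; [4,8) fires=2
i=12 t=14 v=6: → [12,16); WM=11
i=13 t=15 v=7: → [12,16); WM=11
i=14 t=16 v=5: → [16,20); WM=11
i=15 t=8 v=5: DROP (t<11-1); WM=16; [8,12) fires=2 [12,16) fires=2
i=16 t=20 v=2: → [20,24); WM=16
i=17 t=20 v=2: → [20,24); WM=16
i=18 t=21 v=6: → [20,24); WM=16
i=19 t=22 v=7: → [20,24); WM=22; [16,20) fires=1
i=20 t=23 v=6: → [20,24); WM=22
i=21 t=25 v=3: → [24,28); WM=22
i=22 t=25 v=8: → [24,28); WM=22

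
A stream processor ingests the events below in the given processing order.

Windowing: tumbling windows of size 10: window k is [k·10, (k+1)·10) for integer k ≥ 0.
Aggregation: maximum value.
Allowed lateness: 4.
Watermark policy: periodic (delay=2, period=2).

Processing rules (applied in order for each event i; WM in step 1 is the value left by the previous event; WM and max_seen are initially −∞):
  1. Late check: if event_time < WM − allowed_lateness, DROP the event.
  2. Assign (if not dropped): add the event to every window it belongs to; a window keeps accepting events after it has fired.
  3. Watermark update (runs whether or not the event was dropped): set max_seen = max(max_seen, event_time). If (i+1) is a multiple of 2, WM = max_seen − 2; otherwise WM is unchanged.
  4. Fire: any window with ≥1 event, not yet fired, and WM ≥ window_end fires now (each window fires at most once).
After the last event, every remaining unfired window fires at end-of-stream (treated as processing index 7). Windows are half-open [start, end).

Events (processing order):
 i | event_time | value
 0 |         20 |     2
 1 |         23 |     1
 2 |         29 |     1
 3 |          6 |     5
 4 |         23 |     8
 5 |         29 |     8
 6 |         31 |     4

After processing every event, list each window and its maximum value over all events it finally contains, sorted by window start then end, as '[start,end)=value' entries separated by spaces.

i=0 t=20 v=2: → [20,30); WM=−∞
i=1 t=23 v=1: → [20,30); WM=21
i=2 t=29 v=1: → [20,30); WM=21
i=3 t=6 v=5: DROP (t<21-4); WM=27
i=4 t=23 v=8: → [20,30); WM=27
i=5 t=29 v=8: → [20,30); WM=27
i=6 t=31 v=4: → [30,40); WM=27

[20,30)=8 [30,40)=4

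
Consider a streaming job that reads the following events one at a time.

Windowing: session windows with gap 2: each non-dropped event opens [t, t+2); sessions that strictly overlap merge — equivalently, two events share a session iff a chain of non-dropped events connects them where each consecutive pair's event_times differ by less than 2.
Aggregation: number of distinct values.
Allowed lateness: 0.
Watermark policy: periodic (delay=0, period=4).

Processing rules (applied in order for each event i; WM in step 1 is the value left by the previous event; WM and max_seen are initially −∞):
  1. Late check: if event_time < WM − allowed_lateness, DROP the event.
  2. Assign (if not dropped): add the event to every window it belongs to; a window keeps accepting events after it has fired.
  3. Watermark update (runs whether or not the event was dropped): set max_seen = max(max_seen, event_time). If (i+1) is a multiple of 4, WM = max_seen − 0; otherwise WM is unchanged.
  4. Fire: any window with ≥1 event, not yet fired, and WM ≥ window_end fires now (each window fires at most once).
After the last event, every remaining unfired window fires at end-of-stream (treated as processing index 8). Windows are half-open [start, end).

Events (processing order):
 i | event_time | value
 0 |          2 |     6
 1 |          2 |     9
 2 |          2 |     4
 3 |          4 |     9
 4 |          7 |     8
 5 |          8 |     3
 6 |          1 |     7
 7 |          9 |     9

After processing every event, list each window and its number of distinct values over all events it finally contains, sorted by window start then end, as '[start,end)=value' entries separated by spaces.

[2,4)=3 [4,6)=1 [7,11)=3

i=0 t=2 v=6: → [2,4); WM=−∞
i=1 t=2 v=9: → [2,4); WM=−∞
i=2 t=2 v=4: → [2,4); WM=−∞
i=3 t=4 v=9: → [4,6); WM=4
i=4 t=7 v=8: → [7,9); WM=4
i=5 t=8 v=3: → [7,10); WM=4
i=6 t=1 v=7: DROP (t<4-0); WM=4
i=7 t=9 v=9: → [7,11); WM=9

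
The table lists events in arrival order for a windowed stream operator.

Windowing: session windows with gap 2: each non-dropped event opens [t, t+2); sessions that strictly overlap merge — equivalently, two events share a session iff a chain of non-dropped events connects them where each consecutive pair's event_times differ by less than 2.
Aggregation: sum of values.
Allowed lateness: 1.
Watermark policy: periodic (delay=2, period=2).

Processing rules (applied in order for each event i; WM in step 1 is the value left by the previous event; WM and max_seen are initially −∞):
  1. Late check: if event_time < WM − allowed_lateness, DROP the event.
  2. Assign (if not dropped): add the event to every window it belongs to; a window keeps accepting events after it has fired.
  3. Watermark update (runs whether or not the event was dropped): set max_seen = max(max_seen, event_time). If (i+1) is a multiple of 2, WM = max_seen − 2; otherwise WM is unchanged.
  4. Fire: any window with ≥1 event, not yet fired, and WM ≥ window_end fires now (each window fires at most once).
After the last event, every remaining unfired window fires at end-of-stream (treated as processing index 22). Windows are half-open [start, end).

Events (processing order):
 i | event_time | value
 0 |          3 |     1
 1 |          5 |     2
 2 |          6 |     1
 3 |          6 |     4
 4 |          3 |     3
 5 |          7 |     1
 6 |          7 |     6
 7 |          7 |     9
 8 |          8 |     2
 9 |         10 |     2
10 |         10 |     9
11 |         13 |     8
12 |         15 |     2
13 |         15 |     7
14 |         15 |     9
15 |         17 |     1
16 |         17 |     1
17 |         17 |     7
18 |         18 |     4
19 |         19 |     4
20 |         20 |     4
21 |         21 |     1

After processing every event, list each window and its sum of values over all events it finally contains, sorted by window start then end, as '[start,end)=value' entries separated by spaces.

i=0 t=3 v=1: → [3,5); WM=−∞
i=1 t=5 v=2: → [5,7); WM=3
i=2 t=6 v=1: → [5,8); WM=3
i=3 t=6 v=4: → [5,8); WM=4
i=4 t=3 v=3: → [3,5); WM=4
i=5 t=7 v=1: → [5,9); WM=5
i=6 t=7 v=6: → [5,9); WM=5
i=7 t=7 v=9: → [5,9); WM=5
i=8 t=8 v=2: → [5,10); WM=5
i=9 t=10 v=2: → [10,12); WM=8
i=10 t=10 v=9: → [10,12); WM=8
i=11 t=13 v=8: → [13,15); WM=11
i=12 t=15 v=2: → [15,17); WM=11
i=13 t=15 v=7: → [15,17); WM=13
i=14 t=15 v=9: → [15,17); WM=13
i=15 t=17 v=1: → [17,19); WM=15
i=16 t=17 v=1: → [17,19); WM=15
i=17 t=17 v=7: → [17,19); WM=15
i=18 t=18 v=4: → [17,20); WM=15
i=19 t=19 v=4: → [17,21); WM=17
i=20 t=20 v=4: → [17,22); WM=17
i=21 t=21 v=1: → [17,23); WM=19

[3,5)=4 [5,10)=25 [10,12)=11 [13,15)=8 [15,17)=18 [17,23)=22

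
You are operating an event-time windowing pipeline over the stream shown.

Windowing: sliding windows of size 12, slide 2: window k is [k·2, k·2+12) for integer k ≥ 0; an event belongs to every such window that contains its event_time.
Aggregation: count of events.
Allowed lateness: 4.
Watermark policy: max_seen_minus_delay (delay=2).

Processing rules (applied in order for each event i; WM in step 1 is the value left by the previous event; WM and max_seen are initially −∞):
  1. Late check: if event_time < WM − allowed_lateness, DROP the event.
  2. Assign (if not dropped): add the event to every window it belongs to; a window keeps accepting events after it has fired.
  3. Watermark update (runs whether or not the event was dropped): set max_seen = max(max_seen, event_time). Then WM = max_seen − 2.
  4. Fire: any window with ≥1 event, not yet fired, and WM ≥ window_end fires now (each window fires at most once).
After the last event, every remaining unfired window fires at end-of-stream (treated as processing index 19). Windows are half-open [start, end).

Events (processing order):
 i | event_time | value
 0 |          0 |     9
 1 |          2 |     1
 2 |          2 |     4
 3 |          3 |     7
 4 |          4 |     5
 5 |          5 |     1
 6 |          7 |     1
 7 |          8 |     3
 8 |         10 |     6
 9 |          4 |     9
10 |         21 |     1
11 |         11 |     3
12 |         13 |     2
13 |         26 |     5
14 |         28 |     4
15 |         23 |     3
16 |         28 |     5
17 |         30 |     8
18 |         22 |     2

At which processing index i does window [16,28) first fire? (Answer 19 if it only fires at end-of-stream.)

17

i=0 t=0 v=9: → [0,12); WM=-2
i=1 t=2 v=1: → [2,14),[0,12); WM=0
i=2 t=2 v=4: → [2,14),[0,12); WM=0
i=3 t=3 v=7: → [2,14),[0,12); WM=1
i=4 t=4 v=5: → [4,16),[2,14),[0,12); WM=2
i=5 t=5 v=1: → [4,16),[2,14),[0,12); WM=3
i=6 t=7 v=1: → [6,18),[4,16),[2,14),[0,12); WM=5
i=7 t=8 v=3: → [8,20),[6,18),[4,16),[2,14),[0,12); WM=6
i=8 t=10 v=6: → [10,22),[8,20),[6,18),[4,16),[2,14),[0,12); WM=8
i=9 t=4 v=9: → [4,16),[2,14),[0,12); WM=8
i=10 t=21 v=1: → [20,32),[18,30),[16,28),[14,26),[12,24),[10,22); WM=19; [0,12) fires=10 [2,14) fires=9 [4,16) fires=6 [6,18) fires=3
i=11 t=11 v=3: DROP (t<19-4); WM=19
i=12 t=13 v=2: DROP (t<19-4); WM=19
i=13 t=26 v=5: → [26,38),[24,36),[22,34),[20,32),[18,30),[16,28); WM=24; [8,20) fires=2 [10,22) fires=2 [12,24) fires=1
i=14 t=28 v=4: → [28,40),[26,38),[24,36),[22,34),[20,32),[18,30); WM=26; [14,26) fires=1
i=15 t=23 v=3: → [22,34),[20,32),[18,30),[16,28),[14,26),[12,24); WM=26
i=16 t=28 v=5: → [28,40),[26,38),[24,36),[22,34),[20,32),[18,30); WM=26
i=17 t=30 v=8: → [30,42),[28,40),[26,38),[24,36),[22,34),[20,32); WM=28; [16,28) fires=3
i=18 t=22 v=2: DROP (t<28-4); WM=28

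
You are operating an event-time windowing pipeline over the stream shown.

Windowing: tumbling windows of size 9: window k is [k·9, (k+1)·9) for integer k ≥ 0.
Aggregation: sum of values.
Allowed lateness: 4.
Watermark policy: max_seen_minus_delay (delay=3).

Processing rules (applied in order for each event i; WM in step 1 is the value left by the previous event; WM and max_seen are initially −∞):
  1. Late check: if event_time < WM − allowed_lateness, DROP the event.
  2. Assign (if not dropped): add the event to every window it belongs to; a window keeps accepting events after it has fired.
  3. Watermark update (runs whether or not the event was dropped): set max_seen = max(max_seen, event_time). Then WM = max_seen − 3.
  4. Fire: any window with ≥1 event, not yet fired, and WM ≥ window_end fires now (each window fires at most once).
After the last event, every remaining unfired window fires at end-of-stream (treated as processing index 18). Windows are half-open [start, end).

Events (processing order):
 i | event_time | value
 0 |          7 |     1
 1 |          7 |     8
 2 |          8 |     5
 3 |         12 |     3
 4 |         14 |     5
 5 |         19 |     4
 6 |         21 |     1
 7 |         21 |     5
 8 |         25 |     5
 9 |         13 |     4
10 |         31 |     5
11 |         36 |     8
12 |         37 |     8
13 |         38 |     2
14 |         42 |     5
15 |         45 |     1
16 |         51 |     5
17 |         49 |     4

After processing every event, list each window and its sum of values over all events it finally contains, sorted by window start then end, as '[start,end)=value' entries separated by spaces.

[0,9)=14 [9,18)=8 [18,27)=15 [27,36)=5 [36,45)=23 [45,54)=10

i=0 t=7 v=1: → [0,9); WM=4
i=1 t=7 v=8: → [0,9); WM=4
i=2 t=8 v=5: → [0,9); WM=5
i=3 t=12 v=3: → [9,18); WM=9; [0,9) fires=14
i=4 t=14 v=5: → [9,18); WM=11
i=5 t=19 v=4: → [18,27); WM=16
i=6 t=21 v=1: → [18,27); WM=18; [9,18) fires=8
i=7 t=21 v=5: → [18,27); WM=18
i=8 t=25 v=5: → [18,27); WM=22
i=9 t=13 v=4: DROP (t<22-4); WM=22
i=10 t=31 v=5: → [27,36); WM=28; [18,27) fires=15
i=11 t=36 v=8: → [36,45); WM=33
i=12 t=37 v=8: → [36,45); WM=34
i=13 t=38 v=2: → [36,45); WM=35
i=14 t=42 v=5: → [36,45); WM=39; [27,36) fires=5
i=15 t=45 v=1: → [45,54); WM=42
i=16 t=51 v=5: → [45,54); WM=48; [36,45) fires=23
i=17 t=49 v=4: → [45,54); WM=48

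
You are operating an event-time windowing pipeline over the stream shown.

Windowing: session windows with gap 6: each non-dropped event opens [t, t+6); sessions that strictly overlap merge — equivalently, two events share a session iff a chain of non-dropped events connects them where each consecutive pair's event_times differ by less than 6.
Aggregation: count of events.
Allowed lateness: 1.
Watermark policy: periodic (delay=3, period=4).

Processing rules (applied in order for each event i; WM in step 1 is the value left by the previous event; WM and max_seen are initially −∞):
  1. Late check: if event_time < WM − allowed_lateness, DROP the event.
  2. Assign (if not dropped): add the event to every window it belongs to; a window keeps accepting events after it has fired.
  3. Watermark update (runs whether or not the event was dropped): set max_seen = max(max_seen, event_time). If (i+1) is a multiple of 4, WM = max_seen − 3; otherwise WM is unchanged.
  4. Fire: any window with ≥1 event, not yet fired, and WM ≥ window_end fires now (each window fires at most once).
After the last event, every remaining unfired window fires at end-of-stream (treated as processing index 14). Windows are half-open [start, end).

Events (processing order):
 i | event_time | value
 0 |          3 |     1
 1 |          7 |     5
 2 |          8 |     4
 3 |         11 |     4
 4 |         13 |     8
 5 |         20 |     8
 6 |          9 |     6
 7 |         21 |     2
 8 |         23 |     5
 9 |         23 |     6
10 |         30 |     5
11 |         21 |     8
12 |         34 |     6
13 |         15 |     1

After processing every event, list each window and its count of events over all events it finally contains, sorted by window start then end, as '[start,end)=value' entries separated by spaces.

i=0 t=3 v=1: → [3,9); WM=−∞
i=1 t=7 v=5: → [3,13); WM=−∞
i=2 t=8 v=4: → [3,14); WM=−∞
i=3 t=11 v=4: → [3,17); WM=8
i=4 t=13 v=8: → [3,19); WM=8
i=5 t=20 v=8: → [20,26); WM=8
i=6 t=9 v=6: → [3,19); WM=8
i=7 t=21 v=2: → [20,27); WM=18
i=8 t=23 v=5: → [20,29); WM=18
i=9 t=23 v=6: → [20,29); WM=18
i=10 t=30 v=5: → [30,36); WM=18
i=11 t=21 v=8: → [20,29); WM=27
i=12 t=34 v=6: → [30,40); WM=27
i=13 t=15 v=1: DROP (t<27-1); WM=27

[3,19)=6 [20,29)=5 [30,40)=2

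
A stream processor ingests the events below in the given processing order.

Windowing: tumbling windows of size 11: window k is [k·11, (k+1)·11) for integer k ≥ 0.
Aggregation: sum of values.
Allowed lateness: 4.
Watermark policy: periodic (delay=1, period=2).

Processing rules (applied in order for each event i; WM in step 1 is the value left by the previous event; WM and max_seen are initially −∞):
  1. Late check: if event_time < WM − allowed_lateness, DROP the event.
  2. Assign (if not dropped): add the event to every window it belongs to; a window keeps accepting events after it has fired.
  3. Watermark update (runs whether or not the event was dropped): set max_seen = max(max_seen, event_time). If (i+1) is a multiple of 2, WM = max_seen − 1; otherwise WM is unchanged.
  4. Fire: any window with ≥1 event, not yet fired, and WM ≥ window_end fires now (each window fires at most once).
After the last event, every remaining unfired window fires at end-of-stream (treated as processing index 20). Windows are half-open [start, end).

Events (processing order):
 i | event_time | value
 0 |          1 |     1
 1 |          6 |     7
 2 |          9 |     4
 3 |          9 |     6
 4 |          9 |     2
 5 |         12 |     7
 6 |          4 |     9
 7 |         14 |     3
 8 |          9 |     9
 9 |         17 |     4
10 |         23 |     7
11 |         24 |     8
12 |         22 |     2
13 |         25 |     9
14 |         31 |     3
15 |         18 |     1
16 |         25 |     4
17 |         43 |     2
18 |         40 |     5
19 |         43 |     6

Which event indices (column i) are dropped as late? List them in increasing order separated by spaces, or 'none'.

i=0 t=1 v=1: → [0,11); WM=−∞
i=1 t=6 v=7: → [0,11); WM=5
i=2 t=9 v=4: → [0,11); WM=5
i=3 t=9 v=6: → [0,11); WM=8
i=4 t=9 v=2: → [0,11); WM=8
i=5 t=12 v=7: → [11,22); WM=11; [0,11) fires=20
i=6 t=4 v=9: DROP (t<11-4); WM=11
i=7 t=14 v=3: → [11,22); WM=13
i=8 t=9 v=9: → [0,11); WM=13
i=9 t=17 v=4: → [11,22); WM=16
i=10 t=23 v=7: → [22,33); WM=16
i=11 t=24 v=8: → [22,33); WM=23; [11,22) fires=14
i=12 t=22 v=2: → [22,33); WM=23
i=13 t=25 v=9: → [22,33); WM=24
i=14 t=31 v=3: → [22,33); WM=24
i=15 t=18 v=1: DROP (t<24-4); WM=30
i=16 t=25 v=4: DROP (t<30-4); WM=30
i=17 t=43 v=2: → [33,44); WM=42; [22,33) fires=29
i=18 t=40 v=5: → [33,44); WM=42
i=19 t=43 v=6: → [33,44); WM=42

6 15 16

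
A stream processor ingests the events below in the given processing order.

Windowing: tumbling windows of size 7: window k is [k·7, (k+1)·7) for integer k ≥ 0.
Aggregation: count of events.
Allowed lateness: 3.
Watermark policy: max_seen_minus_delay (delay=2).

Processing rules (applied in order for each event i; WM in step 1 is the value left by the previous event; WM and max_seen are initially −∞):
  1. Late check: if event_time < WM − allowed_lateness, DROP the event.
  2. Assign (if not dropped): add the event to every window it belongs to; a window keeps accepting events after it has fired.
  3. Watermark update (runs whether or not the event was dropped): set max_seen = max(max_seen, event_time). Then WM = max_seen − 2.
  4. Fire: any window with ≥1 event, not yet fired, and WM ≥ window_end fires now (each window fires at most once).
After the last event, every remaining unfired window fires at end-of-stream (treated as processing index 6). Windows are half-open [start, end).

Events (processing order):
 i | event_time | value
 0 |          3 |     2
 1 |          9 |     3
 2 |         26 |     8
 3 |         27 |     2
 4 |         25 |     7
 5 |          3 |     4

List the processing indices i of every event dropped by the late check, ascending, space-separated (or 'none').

5

i=0 t=3 v=2: → [0,7); WM=1
i=1 t=9 v=3: → [7,14); WM=7; [0,7) fires=1
i=2 t=26 v=8: → [21,28); WM=24; [7,14) fires=1
i=3 t=27 v=2: → [21,28); WM=25
i=4 t=25 v=7: → [21,28); WM=25
i=5 t=3 v=4: DROP (t<25-3); WM=25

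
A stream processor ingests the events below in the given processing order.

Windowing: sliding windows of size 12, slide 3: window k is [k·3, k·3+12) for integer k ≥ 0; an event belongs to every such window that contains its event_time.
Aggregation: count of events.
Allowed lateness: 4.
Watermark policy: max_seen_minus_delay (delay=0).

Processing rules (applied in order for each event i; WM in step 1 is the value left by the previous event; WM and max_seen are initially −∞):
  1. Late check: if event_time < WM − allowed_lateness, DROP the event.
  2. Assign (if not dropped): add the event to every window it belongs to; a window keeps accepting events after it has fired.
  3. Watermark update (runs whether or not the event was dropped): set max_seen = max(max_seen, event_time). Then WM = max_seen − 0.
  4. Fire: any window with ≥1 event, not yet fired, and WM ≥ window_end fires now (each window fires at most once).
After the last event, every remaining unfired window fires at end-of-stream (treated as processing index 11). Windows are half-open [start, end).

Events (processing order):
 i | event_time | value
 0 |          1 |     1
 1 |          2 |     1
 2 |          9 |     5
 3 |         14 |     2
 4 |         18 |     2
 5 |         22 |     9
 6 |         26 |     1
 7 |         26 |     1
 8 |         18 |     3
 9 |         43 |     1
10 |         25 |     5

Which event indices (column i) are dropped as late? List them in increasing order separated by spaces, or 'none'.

i=0 t=1 v=1: → [0,12); WM=1
i=1 t=2 v=1: → [0,12); WM=2
i=2 t=9 v=5: → [9,21),[6,18),[3,15),[0,12); WM=9
i=3 t=14 v=2: → [12,24),[9,21),[6,18),[3,15); WM=14; [0,12) fires=3
i=4 t=18 v=2: → [18,30),[15,27),[12,24),[9,21); WM=18; [3,15) fires=2 [6,18) fires=2
i=5 t=22 v=9: → [21,33),[18,30),[15,27),[12,24); WM=22; [9,21) fires=3
i=6 t=26 v=1: → [24,36),[21,33),[18,30),[15,27); WM=26; [12,24) fires=3
i=7 t=26 v=1: → [24,36),[21,33),[18,30),[15,27); WM=26
i=8 t=18 v=3: DROP (t<26-4); WM=26
i=9 t=43 v=1: → [42,54),[39,51),[36,48),[33,45); WM=43; [15,27) fires=4 [18,30) fires=4 [21,33) fires=3 [24,36) fires=2
i=10 t=25 v=5: DROP (t<43-4); WM=43

8 10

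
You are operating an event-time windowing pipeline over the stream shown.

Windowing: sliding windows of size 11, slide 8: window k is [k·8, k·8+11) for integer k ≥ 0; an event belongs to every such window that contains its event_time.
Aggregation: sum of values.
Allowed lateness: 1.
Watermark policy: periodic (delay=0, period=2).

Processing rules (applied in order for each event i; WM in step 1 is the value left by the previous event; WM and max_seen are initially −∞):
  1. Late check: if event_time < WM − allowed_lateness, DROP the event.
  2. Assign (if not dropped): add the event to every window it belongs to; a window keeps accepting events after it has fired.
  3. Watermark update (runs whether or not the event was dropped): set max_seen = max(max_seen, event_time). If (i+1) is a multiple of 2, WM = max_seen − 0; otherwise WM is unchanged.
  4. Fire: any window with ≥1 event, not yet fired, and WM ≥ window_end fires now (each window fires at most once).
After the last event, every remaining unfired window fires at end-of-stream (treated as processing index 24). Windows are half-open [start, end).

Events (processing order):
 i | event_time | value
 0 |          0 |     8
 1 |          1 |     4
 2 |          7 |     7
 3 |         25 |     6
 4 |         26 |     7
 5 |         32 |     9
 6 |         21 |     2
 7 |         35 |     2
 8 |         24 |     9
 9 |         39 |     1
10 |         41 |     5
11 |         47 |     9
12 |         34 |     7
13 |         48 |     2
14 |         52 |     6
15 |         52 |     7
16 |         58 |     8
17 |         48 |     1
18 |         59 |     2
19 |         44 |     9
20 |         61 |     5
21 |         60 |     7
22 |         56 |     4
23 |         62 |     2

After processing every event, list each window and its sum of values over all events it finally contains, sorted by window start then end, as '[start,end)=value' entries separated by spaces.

[0,11)=19 [16,27)=13 [24,35)=22 [32,43)=17 [40,51)=16 [48,59)=23 [56,67)=24

i=0 t=0 v=8: → [0,11); WM=−∞
i=1 t=1 v=4: → [0,11); WM=1
i=2 t=7 v=7: → [0,11); WM=1
i=3 t=25 v=6: → [24,35),[16,27); WM=25; [0,11) fires=19
i=4 t=26 v=7: → [24,35),[16,27); WM=25
i=5 t=32 v=9: → [32,43),[24,35); WM=32; [16,27) fires=13
i=6 t=21 v=2: DROP (t<32-1); WM=32
i=7 t=35 v=2: → [32,43); WM=35; [24,35) fires=22
i=8 t=24 v=9: DROP (t<35-1); WM=35
i=9 t=39 v=1: → [32,43); WM=39
i=10 t=41 v=5: → [40,51),[32,43); WM=39
i=11 t=47 v=9: → [40,51); WM=47; [32,43) fires=17
i=12 t=34 v=7: DROP (t<47-1); WM=47
i=13 t=48 v=2: → [48,59),[40,51); WM=48
i=14 t=52 v=6: → [48,59); WM=48
i=15 t=52 v=7: → [48,59); WM=52; [40,51) fires=16
i=16 t=58 v=8: → [56,67),[48,59); WM=52
i=17 t=48 v=1: DROP (t<52-1); WM=58
i=18 t=59 v=2: → [56,67); WM=58
i=19 t=44 v=9: DROP (t<58-1); WM=59; [48,59) fires=23
i=20 t=61 v=5: → [56,67); WM=59
i=21 t=60 v=7: → [56,67); WM=61
i=22 t=56 v=4: DROP (t<61-1); WM=61
i=23 t=62 v=2: → [56,67); WM=62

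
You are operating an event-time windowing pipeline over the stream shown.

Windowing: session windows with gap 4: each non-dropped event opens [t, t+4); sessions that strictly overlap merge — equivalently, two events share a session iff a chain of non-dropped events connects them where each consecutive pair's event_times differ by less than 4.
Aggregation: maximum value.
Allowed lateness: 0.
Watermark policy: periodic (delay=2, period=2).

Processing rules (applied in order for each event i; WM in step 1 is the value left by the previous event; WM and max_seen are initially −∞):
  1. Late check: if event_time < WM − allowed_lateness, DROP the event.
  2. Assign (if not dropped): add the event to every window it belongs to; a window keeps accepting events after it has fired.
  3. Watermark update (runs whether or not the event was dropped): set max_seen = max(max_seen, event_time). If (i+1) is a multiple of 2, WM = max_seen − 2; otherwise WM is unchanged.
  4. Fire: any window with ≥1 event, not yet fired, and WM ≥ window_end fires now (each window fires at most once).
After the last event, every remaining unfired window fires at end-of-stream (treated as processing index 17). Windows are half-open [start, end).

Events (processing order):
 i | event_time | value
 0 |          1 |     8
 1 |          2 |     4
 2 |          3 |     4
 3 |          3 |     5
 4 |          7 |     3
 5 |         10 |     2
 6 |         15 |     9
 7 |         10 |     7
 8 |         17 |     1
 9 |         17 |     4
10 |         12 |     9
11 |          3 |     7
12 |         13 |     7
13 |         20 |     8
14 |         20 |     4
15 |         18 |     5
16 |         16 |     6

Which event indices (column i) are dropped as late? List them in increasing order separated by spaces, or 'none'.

i=0 t=1 v=8: → [1,5); WM=−∞
i=1 t=2 v=4: → [1,6); WM=0
i=2 t=3 v=4: → [1,7); WM=0
i=3 t=3 v=5: → [1,7); WM=1
i=4 t=7 v=3: → [7,11); WM=1
i=5 t=10 v=2: → [7,14); WM=8
i=6 t=15 v=9: → [15,19); WM=8
i=7 t=10 v=7: → [7,14); WM=13
i=8 t=17 v=1: → [15,21); WM=13
i=9 t=17 v=4: → [15,21); WM=15
i=10 t=12 v=9: DROP (t<15-0); WM=15
i=11 t=3 v=7: DROP (t<15-0); WM=15
i=12 t=13 v=7: DROP (t<15-0); WM=15
i=13 t=20 v=8: → [15,24); WM=18
i=14 t=20 v=4: → [15,24); WM=18
i=15 t=18 v=5: → [15,24); WM=18
i=16 t=16 v=6: DROP (t<18-0); WM=18

10 11 12 16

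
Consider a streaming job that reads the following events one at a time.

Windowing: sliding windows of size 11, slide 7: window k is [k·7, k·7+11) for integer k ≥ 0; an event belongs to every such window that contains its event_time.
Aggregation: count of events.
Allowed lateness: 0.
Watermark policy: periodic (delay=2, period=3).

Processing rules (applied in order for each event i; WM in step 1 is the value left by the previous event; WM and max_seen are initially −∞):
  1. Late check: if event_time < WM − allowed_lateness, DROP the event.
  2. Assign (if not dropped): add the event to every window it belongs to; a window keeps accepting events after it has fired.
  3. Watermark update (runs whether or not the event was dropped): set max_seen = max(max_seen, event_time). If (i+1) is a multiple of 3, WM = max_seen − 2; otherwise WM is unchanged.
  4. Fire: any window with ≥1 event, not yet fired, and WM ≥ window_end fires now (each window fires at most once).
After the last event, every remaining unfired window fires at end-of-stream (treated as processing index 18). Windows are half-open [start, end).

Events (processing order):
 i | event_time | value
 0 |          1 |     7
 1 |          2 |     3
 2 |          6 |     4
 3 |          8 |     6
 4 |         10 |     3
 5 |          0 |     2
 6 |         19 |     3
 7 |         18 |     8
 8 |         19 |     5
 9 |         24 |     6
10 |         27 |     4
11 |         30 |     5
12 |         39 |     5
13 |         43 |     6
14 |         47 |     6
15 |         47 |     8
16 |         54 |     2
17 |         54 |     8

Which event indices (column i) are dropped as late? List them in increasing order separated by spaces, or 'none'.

5

i=0 t=1 v=7: → [0,11); WM=−∞
i=1 t=2 v=3: → [0,11); WM=−∞
i=2 t=6 v=4: → [0,11); WM=4
i=3 t=8 v=6: → [7,18),[0,11); WM=4
i=4 t=10 v=3: → [7,18),[0,11); WM=4
i=5 t=0 v=2: DROP (t<4-0); WM=8
i=6 t=19 v=3: → [14,25); WM=8
i=7 t=18 v=8: → [14,25); WM=8
i=8 t=19 v=5: → [14,25); WM=17; [0,11) fires=5
i=9 t=24 v=6: → [21,32),[14,25); WM=17
i=10 t=27 v=4: → [21,32); WM=17
i=11 t=30 v=5: → [28,39),[21,32); WM=28; [7,18) fires=2 [14,25) fires=4
i=12 t=39 v=5: → [35,46); WM=28
i=13 t=43 v=6: → [42,53),[35,46); WM=28
i=14 t=47 v=6: → [42,53); WM=45; [21,32) fires=3 [28,39) fires=1
i=15 t=47 v=8: → [42,53); WM=45
i=16 t=54 v=2: → [49,60); WM=45
i=17 t=54 v=8: → [49,60); WM=52; [35,46) fires=2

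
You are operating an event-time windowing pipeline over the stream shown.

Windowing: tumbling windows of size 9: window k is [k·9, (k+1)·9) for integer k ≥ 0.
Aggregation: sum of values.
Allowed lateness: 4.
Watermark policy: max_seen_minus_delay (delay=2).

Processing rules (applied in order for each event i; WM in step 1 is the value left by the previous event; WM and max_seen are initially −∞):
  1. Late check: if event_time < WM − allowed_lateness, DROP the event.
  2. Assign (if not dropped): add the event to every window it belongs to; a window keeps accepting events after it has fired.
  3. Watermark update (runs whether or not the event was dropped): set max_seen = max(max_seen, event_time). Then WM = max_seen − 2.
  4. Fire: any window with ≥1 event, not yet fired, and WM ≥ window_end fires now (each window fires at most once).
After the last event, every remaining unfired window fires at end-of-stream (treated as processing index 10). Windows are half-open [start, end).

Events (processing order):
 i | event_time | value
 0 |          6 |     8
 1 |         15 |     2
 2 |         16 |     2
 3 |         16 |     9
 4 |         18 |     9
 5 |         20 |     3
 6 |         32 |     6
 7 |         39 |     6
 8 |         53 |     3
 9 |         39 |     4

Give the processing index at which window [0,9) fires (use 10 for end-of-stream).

1

i=0 t=6 v=8: → [0,9); WM=4
i=1 t=15 v=2: → [9,18); WM=13; [0,9) fires=8
i=2 t=16 v=2: → [9,18); WM=14
i=3 t=16 v=9: → [9,18); WM=14
i=4 t=18 v=9: → [18,27); WM=16
i=5 t=20 v=3: → [18,27); WM=18; [9,18) fires=13
i=6 t=32 v=6: → [27,36); WM=30; [18,27) fires=12
i=7 t=39 v=6: → [36,45); WM=37; [27,36) fires=6
i=8 t=53 v=3: → [45,54); WM=51; [36,45) fires=6
i=9 t=39 v=4: DROP (t<51-4); WM=51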